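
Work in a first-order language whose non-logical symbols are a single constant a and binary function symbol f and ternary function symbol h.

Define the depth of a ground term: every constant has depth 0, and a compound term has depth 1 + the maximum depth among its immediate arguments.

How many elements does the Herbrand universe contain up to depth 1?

3

If N_k denotes the number of depth-≤k ground terms, the 1 constant gives N_0 = 1, and each function symbol of arity r contributes N_{k-1}^r new terms at level k: N_k = 1 + N_{k-1}^2 + N_{k-1}^3.
N_0 = 1
N_1 = 1 + 1^2 + 1^3 = 3
Explicitly: a, f(a, a), h(a, a, a).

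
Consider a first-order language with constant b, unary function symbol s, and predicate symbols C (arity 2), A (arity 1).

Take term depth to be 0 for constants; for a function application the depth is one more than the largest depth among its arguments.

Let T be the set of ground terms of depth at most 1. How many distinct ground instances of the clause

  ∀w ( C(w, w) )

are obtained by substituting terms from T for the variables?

Ground terms of depth ≤ 1:
  Let N_k = |{terms of depth ≤ k}|. Then N_0 = 1 and N_k = 1 + N_{k-1} for k ≥ 1 (one summand per function symbol, arity giving the exponent).
  N_0 = 1
  N_1 = 1 + 1 = 2
So there are 2 ground terms available for substitution.
There is 1 variable to instantiate (w),  occurring in at least one literal, so different choices give different ground instances.
Number of ground instances = 2.

2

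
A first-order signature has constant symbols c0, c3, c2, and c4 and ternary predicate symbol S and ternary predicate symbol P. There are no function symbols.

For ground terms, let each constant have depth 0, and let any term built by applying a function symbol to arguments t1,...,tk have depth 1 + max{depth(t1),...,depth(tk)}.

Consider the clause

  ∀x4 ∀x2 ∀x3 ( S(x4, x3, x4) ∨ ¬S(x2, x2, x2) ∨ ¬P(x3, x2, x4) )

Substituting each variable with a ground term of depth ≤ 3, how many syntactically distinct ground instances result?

Ground terms of depth ≤ 3:
  With no function symbols every ground term is a constant, so there are exactly 4 ground terms at every depth bound.
  N_0 = 4
  N_1 = 4
  N_2 = 4
  N_3 = 4
  Explicitly: c0, c3, c2, c4.
So there are 4 ground terms available for substitution.
Each of x4, x2, x3 ranges independently over the available ground terms, and distinct assignments produce distinct instances.
Number of ground instances = 4^3 = 64.

64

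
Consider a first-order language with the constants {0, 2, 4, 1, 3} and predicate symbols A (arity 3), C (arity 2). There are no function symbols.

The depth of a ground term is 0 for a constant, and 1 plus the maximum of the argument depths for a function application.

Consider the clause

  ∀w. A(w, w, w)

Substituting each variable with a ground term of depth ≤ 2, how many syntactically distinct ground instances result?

Ground terms of depth ≤ 2:
  With no function symbols every ground term is a constant, so there are exactly 5 ground terms at every depth bound.
  N_0 = 5
  N_1 = 5
  N_2 = 5
  Explicitly: 0, 2, 4, 1, 3.
So there are 5 ground terms available for substitution.
The clause has 1 distinct variable (w), which appears in the body. In the free term algebra distinct substitutions yield syntactically distinct ground instances.
Number of ground instances = 5.

5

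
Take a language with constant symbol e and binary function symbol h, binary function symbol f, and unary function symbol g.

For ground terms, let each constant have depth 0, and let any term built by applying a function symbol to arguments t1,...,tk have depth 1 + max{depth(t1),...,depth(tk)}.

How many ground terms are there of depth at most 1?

Let N_k = |{terms of depth ≤ k}|. Then N_0 = 1 and N_k = 1 + N_{k-1}^2 + N_{k-1}^2 + N_{k-1} for k ≥ 1 (one summand per function symbol, arity giving the exponent).
N_0 = 1
N_1 = 1 + 1^2 + 1^2 + 1 = 4
Explicitly: e, h(e, e), f(e, e), g(e).

4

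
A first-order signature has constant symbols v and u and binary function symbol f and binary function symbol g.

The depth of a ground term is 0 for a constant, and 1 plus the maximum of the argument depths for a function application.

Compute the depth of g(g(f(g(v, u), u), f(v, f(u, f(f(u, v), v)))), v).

6

depth(g(v, u)) = 1 + max(0, 0) = 1
depth(f(g(v, u), u)) = 1 + max(1, 0) = 2
depth(f(u, v)) = 1 + max(0, 0) = 1
depth(f(f(u, v), v)) = 1 + max(1, 0) = 2
depth(f(u, f(f(u, v), v))) = 1 + max(0, 2) = 3
depth(f(v, f(u, f(f(u, v), v)))) = 1 + max(0, 3) = 4
depth(g(f(g(v, u), u), f(v, f(u, f(f(u, v), v))))) = 1 + max(2, 4) = 5
depth(g(g(f(g(v, u), u), f(v, f(u, f(f(u, v), v)))), v)) = 1 + max(5, 0) = 6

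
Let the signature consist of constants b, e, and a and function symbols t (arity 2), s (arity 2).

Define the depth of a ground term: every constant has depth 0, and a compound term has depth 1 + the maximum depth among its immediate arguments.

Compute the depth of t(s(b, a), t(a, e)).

2

depth(s(b, a)) = 1 + max(0, 0) = 1
depth(t(a, e)) = 1 + max(0, 0) = 1
depth(t(s(b, a), t(a, e))) = 1 + max(1, 1) = 2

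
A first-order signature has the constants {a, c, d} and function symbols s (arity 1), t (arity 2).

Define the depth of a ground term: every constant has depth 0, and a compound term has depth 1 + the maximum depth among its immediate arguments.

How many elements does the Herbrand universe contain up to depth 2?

243

Let N_k count ground terms of depth at most k. Each non-constant term of depth ≤ k is some function symbol applied to depth-≤(k−1) arguments, giving N_k = 3 + N_{k-1} + N_{k-1}^2.
N_0 = 3
N_1 = 3 + 3 + 3^2 = 15
N_2 = 3 + 15 + 15^2 = 243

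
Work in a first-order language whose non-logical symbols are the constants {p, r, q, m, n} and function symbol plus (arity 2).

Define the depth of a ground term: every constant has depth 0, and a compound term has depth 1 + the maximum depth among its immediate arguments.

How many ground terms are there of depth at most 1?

Count level by level. With function symbols plus/2, the terms of depth ≤ k are the 5 constants together with each function applied to depth-≤(k−1) tuples, so N_k = 5 + N_{k-1}^2.
N_0 = 5
N_1 = 5 + 5^2 = 30

30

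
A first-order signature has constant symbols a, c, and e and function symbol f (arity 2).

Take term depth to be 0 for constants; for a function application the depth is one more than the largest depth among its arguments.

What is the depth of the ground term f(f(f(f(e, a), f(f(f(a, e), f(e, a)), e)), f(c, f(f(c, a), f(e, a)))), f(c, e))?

6

depth(f(e, a)) = 1 + max(0, 0) = 1
depth(f(a, e)) = 1 + max(0, 0) = 1
depth(f(f(a, e), f(e, a))) = 1 + max(1, 1) = 2
depth(f(f(f(a, e), f(e, a)), e)) = 1 + max(2, 0) = 3
depth(f(f(e, a), f(f(f(a, e), f(e, a)), e))) = 1 + max(1, 3) = 4
depth(f(c, a)) = 1 + max(0, 0) = 1
depth(f(f(c, a), f(e, a))) = 1 + max(1, 1) = 2
depth(f(c, f(f(c, a), f(e, a)))) = 1 + max(0, 2) = 3
depth(f(f(f(e, a), f(f(f(a, e), f(e, a)), e)), f(c, f(f(c, a), f(e, a))))) = 1 + max(4, 3) = 5
depth(f(c, e)) = 1 + max(0, 0) = 1
depth(f(f(f(f(e, a), f(f(f(a, e), f(e, a)), e)), f(c, f(f(c, a), f(e, a)))), f(c, e))) = 1 + max(5, 1) = 6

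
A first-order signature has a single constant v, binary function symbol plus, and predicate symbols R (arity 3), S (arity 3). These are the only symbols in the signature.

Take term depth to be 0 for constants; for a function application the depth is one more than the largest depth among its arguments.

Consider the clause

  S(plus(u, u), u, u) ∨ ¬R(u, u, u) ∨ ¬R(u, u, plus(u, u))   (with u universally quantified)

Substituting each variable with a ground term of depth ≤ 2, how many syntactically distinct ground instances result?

5

Ground terms of depth ≤ 2:
  Let N_k count ground terms of depth at most k. Each non-constant term of depth ≤ k is some function symbol applied to depth-≤(k−1) arguments, giving N_k = 1 + N_{k-1}^2.
  N_0 = 1
  N_1 = 1 + 1^2 = 2
  N_2 = 1 + 2^2 = 5
  Explicitly: v, plus(v, v), plus(v, plus(v, v)), plus(plus(v, v), v), plus(plus(v, v), plus(v, v)).
So there are 5 ground terms available for substitution.
There is 1 variable to instantiate (u),  occurring in at least one literal, so different choices give different ground instances.
Number of ground instances = 5.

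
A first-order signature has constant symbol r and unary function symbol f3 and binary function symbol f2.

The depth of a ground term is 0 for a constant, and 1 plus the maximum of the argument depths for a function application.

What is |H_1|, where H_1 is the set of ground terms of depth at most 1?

3

Count level by level. With function symbols f3/1, f2/2, the terms of depth ≤ k are the 1 constant together with each function applied to depth-≤(k−1) tuples, so N_k = 1 + N_{k-1} + N_{k-1}^2.
N_0 = 1
N_1 = 1 + 1 + 1^2 = 3
Explicitly: r, f3(r), f2(r, r).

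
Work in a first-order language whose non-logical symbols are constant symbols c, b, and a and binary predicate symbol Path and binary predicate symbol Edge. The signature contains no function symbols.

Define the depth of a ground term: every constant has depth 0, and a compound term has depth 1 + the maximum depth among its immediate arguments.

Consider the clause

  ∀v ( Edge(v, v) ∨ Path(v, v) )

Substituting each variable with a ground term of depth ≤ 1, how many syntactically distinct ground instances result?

Ground terms of depth ≤ 1:
  With no function symbols every ground term is a constant, so there are exactly 3 ground terms at every depth bound.
  N_0 = 3
  N_1 = 3
So there are 3 ground terms available for substitution.
The variable v ranges independently over the available ground terms, and distinct assignments produce distinct instances.
Number of ground instances = 3.

3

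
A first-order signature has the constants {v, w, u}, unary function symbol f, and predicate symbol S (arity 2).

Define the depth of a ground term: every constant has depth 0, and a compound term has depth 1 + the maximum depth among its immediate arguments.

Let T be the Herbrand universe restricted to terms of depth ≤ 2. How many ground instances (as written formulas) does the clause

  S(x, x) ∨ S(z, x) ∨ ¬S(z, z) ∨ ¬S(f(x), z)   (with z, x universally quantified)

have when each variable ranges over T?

Ground terms of depth ≤ 2:
  Let N_k count ground terms of depth at most k. Each non-constant term of depth ≤ k is some function symbol applied to depth-≤(k−1) arguments, giving N_k = 3 + N_{k-1}.
  N_0 = 3
  N_1 = 3 + 3 = 6
  N_2 = 3 + 6 = 9
  Explicitly: v, w, u, f(v), f(w), f(u), f(f(v)), f(f(w)), f(f(u)).
So there are 9 ground terms available for substitution.
The body mentions every one of the 2 quantified variables; since ground terms form a free algebra, no two substitutions collapse to the same formula.
Number of ground instances = 9^2 = 81.

81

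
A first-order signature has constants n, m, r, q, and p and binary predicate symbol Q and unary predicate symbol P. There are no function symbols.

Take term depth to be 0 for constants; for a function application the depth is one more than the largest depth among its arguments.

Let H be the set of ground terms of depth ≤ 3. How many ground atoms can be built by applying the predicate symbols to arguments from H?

30

First count ground terms of depth ≤ 3.
With no function symbols every ground term is a constant, so there are exactly 5 ground terms at every depth bound.
N_0 = 5
N_1 = 5
N_2 = 5
N_3 = 5
So |H| = 5.
For each predicate symbol, the number of ground atoms is |H| raised to its arity; summing:
  Q: 5^2 = 25;  P: 5
Total ground atoms: 25 + 5 = 30.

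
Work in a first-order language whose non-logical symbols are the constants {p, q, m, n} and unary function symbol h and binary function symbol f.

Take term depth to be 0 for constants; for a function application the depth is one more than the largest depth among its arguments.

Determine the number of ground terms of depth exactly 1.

If N_k denotes the number of depth-≤k ground terms, the 4 constants give N_0 = 4, and each function symbol of arity r contributes N_{k-1}^r new terms at level k: N_k = 4 + N_{k-1} + N_{k-1}^2.
N_0 = 4
N_1 = 4 + 4 + 4^2 = 24
Terms of depth exactly 1: N_1 − N_0 = 24 − 4 = 20.

20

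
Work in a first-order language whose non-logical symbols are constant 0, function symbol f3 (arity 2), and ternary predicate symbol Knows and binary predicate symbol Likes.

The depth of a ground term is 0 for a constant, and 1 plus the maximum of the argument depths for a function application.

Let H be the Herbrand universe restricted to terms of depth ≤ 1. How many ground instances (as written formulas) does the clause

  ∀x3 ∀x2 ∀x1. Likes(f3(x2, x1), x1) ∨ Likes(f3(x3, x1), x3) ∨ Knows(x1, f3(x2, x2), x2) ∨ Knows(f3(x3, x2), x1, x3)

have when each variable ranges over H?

8

Ground terms of depth ≤ 1:
  Let N_k = |{terms of depth ≤ k}|. Then N_0 = 1 and N_k = 1 + N_{k-1}^2 for k ≥ 1 (one summand per function symbol, arity giving the exponent).
  N_0 = 1
  N_1 = 1 + 1^2 = 2
So there are 2 ground terms available for substitution.
There are 3 variables to instantiate (x3, x2, x1), each occurring in at least one literal, so different choices give different ground instances.
Number of ground instances = 2^3 = 8.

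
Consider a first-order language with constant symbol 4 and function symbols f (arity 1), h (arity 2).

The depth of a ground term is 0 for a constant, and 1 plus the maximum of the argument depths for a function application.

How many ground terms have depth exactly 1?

2

Let N_k count ground terms of depth at most k. Each non-constant term of depth ≤ k is some function symbol applied to depth-≤(k−1) arguments, giving N_k = 1 + N_{k-1} + N_{k-1}^2.
N_0 = 1
N_1 = 1 + 1 + 1^2 = 3
Terms of depth exactly 1: N_1 − N_0 = 3 − 1 = 2.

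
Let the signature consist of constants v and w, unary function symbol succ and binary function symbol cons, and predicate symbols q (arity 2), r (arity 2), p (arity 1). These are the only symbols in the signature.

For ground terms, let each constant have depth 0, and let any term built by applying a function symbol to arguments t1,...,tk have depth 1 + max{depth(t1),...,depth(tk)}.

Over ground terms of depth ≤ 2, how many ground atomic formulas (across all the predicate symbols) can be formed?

11026

First count ground terms of depth ≤ 2.
Let N_k = |{terms of depth ≤ k}|. Then N_0 = 2 and N_k = 2 + N_{k-1} + N_{k-1}^2 for k ≥ 1 (one summand per function symbol, arity giving the exponent).
N_0 = 2
N_1 = 2 + 2 + 2^2 = 8
N_2 = 2 + 8 + 8^2 = 74
So |H| = 74.
For each predicate symbol, the number of ground atoms is |H| raised to its arity; summing:
  q: 74^2 = 5476;  r: 74^2 = 5476;  p: 74
Total ground atoms: 5476 + 5476 + 74 = 11026.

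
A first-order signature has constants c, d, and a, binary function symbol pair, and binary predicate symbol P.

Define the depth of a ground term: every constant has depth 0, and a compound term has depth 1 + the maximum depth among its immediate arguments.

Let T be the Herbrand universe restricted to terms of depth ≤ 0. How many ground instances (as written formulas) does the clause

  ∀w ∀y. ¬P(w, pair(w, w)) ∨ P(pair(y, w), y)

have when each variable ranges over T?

Ground terms of depth ≤ 0:
  Let N_k count ground terms of depth at most k. Each non-constant term of depth ≤ k is some function symbol applied to depth-≤(k−1) arguments, giving N_k = 3 + N_{k-1}^2.
  N_0 = 3
  Explicitly: c, d, a.
So there are 3 ground terms available for substitution.
The clause has 2 distinct variables (w, y), each appearing in the body. In the free term algebra distinct substitutions yield syntactically distinct ground instances.
Number of ground instances = 3^2 = 9.

9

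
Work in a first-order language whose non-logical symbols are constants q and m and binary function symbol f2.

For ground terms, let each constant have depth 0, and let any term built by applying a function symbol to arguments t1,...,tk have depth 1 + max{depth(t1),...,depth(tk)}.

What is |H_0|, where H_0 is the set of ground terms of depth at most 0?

Write N_k for the number of ground terms of depth ≤ k. A term of depth ≤ k is either a constant or a function symbol applied to arguments of depth ≤ k−1, so N_k = 2 + N_{k-1}^2.
N_0 = 2
Explicitly: q, m.

2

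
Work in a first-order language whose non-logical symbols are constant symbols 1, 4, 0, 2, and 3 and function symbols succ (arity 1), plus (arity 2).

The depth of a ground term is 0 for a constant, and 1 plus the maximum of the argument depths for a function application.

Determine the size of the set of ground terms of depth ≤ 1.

35

Write N_k for the number of ground terms of depth ≤ k. A term of depth ≤ k is either a constant or a function symbol applied to arguments of depth ≤ k−1, so N_k = 5 + N_{k-1} + N_{k-1}^2.
N_0 = 5
N_1 = 5 + 5 + 5^2 = 35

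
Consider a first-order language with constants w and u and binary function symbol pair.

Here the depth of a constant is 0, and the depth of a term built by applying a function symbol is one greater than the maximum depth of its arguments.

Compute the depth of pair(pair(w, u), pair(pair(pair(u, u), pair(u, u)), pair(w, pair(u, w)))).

4

depth(pair(w, u)) = 1 + max(0, 0) = 1
depth(pair(u, u)) = 1 + max(0, 0) = 1
depth(pair(pair(u, u), pair(u, u))) = 1 + max(1, 1) = 2
depth(pair(u, w)) = 1 + max(0, 0) = 1
depth(pair(w, pair(u, w))) = 1 + max(0, 1) = 2
depth(pair(pair(pair(u, u), pair(u, u)), pair(w, pair(u, w)))) = 1 + max(2, 2) = 3
depth(pair(pair(w, u), pair(pair(pair(u, u), pair(u, u)), pair(w, pair(u, w))))) = 1 + max(1, 3) = 4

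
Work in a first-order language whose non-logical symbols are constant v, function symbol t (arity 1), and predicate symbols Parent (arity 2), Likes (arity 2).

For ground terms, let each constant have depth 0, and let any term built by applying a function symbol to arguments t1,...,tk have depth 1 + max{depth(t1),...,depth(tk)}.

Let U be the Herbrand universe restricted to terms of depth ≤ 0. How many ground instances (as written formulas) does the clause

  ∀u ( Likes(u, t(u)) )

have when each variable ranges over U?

1

Ground terms of depth ≤ 0:
  Let N_k count ground terms of depth at most k. Each non-constant term of depth ≤ k is some function symbol applied to depth-≤(k−1) arguments, giving N_k = 1 + N_{k-1}.
  N_0 = 1
  Explicitly: v.
So there is exactly 1 ground term available for substitution.
There is 1 variable to instantiate (u),  occurring in at least one literal, so different choices give different ground instances.
Number of ground instances = 1.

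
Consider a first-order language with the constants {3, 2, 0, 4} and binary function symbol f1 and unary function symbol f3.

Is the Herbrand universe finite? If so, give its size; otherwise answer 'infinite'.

The signature has at least one function symbol (f1, arity 2) and at least one constant (3).
Iterating f1 gives infinitely many distinct ground terms: 3, f1(3, 3), f1(f1(3, 3), f1(3, 3)), ...
So the Herbrand universe is infinite.

infinite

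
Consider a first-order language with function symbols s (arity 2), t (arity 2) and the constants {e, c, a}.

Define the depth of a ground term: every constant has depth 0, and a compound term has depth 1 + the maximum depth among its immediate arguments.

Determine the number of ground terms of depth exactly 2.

864

Write N_k for the number of ground terms of depth ≤ k. A term of depth ≤ k is either a constant or a function symbol applied to arguments of depth ≤ k−1, so N_k = 3 + N_{k-1}^2 + N_{k-1}^2.
N_0 = 3
N_1 = 3 + 3^2 + 3^2 = 21
N_2 = 3 + 21^2 + 21^2 = 885
Terms of depth exactly 2: N_2 − N_1 = 885 − 21 = 864.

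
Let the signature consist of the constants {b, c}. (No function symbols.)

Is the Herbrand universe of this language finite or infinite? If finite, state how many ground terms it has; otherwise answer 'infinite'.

2

There are no function symbols, so every ground term is one of the 2 constants.
The Herbrand universe is {b, c}, which is finite with 2 elements.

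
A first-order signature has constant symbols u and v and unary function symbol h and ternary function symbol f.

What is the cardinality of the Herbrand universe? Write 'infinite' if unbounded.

The signature has at least one function symbol (h, arity 1) and at least one constant (u).
Iterating h gives infinitely many distinct ground terms: u, h(u), h(h(u)), ...
So the Herbrand universe is infinite.

infinite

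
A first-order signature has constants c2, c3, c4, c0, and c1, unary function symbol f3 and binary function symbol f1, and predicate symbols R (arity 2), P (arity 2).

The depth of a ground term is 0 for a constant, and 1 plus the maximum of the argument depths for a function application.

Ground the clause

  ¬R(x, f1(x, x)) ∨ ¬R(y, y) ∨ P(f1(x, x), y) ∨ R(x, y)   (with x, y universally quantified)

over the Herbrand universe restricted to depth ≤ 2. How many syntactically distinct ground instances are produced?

1600225

Ground terms of depth ≤ 2:
  Write N_k for the number of ground terms of depth ≤ k. A term of depth ≤ k is either a constant or a function symbol applied to arguments of depth ≤ k−1, so N_k = 5 + N_{k-1} + N_{k-1}^2.
  N_0 = 5
  N_1 = 5 + 5 + 5^2 = 35
  N_2 = 5 + 35 + 35^2 = 1265
So there are 1265 ground terms available for substitution.
The body mentions every one of the 2 quantified variables; since ground terms form a free algebra, no two substitutions collapse to the same formula.
Number of ground instances = 1265^2 = 1600225.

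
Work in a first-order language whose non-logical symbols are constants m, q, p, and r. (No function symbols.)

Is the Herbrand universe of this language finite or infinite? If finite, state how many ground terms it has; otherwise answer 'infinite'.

4

There are no function symbols, so every ground term is one of the 4 constants.
The Herbrand universe is {m, q, p, r}, which is finite with 4 elements.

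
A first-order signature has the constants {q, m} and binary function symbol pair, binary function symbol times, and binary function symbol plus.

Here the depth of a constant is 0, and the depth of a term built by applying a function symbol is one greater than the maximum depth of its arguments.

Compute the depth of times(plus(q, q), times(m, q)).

depth(plus(q, q)) = 1 + max(0, 0) = 1
depth(times(m, q)) = 1 + max(0, 0) = 1
depth(times(plus(q, q), times(m, q))) = 1 + max(1, 1) = 2

2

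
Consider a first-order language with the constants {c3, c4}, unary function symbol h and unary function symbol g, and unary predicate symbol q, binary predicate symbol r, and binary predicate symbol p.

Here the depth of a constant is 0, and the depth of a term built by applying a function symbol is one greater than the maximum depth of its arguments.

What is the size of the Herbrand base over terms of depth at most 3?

1830

First count ground terms of depth ≤ 3.
Let N_k = |{terms of depth ≤ k}|. Then N_0 = 2 and N_k = 2 + N_{k-1} + N_{k-1} for k ≥ 1 (one summand per function symbol, arity giving the exponent).
N_0 = 2
N_1 = 2 + 2 + 2 = 6
N_2 = 2 + 6 + 6 = 14
N_3 = 2 + 14 + 14 = 30
So |H| = 30.
A ground atom is a predicate applied to a tuple of terms from H, so the count is the sum over predicates of |H|^arity:
  q: 30;  r: 30^2 = 900;  p: 30^2 = 900
Total ground atoms: 30 + 900 + 900 = 1830.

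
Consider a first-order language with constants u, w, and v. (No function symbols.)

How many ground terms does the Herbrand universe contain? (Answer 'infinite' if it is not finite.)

There are no function symbols, so every ground term is one of the 3 constants.
The Herbrand universe is {u, w, v}, which is finite with 3 elements.

3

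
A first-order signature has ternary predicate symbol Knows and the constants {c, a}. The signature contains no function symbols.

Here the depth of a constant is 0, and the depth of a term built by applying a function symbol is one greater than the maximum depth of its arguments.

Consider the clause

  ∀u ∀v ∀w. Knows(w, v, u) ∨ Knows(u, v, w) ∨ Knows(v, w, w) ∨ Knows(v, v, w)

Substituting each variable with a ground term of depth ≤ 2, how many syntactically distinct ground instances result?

Ground terms of depth ≤ 2:
  With no function symbols every ground term is a constant, so there are exactly 2 ground terms at every depth bound.
  N_0 = 2
  N_1 = 2
  N_2 = 2
  Explicitly: c, a.
So there are 2 ground terms available for substitution.
The body mentions every one of the 3 quantified variables; since ground terms form a free algebra, no two substitutions collapse to the same formula.
Number of ground instances = 2^3 = 8.

8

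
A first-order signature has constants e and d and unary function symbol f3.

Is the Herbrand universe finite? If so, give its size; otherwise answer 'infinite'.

infinite

The signature has at least one function symbol (f3, arity 1) and at least one constant (e).
Iterating f3 gives infinitely many distinct ground terms: e, f3(e), f3(f3(e)), ...
So the Herbrand universe is infinite.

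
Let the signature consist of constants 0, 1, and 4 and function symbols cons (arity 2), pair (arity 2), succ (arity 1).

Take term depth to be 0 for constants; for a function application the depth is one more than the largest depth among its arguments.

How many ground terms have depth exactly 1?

21

Count level by level. With function symbols cons/2, pair/2, succ/1, the terms of depth ≤ k are the 3 constants together with each function applied to depth-≤(k−1) tuples, so N_k = 3 + N_{k-1}^2 + N_{k-1}^2 + N_{k-1}.
N_0 = 3
N_1 = 3 + 3^2 + 3^2 + 3 = 24
Terms of depth exactly 1: N_1 − N_0 = 24 − 3 = 21.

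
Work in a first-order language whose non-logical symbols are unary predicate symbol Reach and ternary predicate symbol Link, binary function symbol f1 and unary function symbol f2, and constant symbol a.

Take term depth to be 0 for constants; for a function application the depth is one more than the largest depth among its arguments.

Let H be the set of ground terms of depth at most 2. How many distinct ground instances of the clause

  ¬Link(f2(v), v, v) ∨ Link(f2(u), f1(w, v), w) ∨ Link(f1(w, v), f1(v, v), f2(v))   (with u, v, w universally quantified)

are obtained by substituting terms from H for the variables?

2197

Ground terms of depth ≤ 2:
  Let N_k = |{terms of depth ≤ k}|. Then N_0 = 1 and N_k = 1 + N_{k-1}^2 + N_{k-1} for k ≥ 1 (one summand per function symbol, arity giving the exponent).
  N_0 = 1
  N_1 = 1 + 1^2 + 1 = 3
  N_2 = 1 + 3^2 + 3 = 13
So there are 13 ground terms available for substitution.
The clause has 3 distinct variables (u, v, w), each appearing in the body. In the free term algebra distinct substitutions yield syntactically distinct ground instances.
Number of ground instances = 13^3 = 2197.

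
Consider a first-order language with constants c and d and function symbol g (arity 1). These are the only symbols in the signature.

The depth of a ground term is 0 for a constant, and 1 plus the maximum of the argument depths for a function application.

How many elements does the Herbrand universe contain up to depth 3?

Let N_k count ground terms of depth at most k. Each non-constant term of depth ≤ k is some function symbol applied to depth-≤(k−1) arguments, giving N_k = 2 + N_{k-1}.
N_0 = 2
N_1 = 2 + 2 = 4
N_2 = 2 + 4 = 6
N_3 = 2 + 6 = 8

8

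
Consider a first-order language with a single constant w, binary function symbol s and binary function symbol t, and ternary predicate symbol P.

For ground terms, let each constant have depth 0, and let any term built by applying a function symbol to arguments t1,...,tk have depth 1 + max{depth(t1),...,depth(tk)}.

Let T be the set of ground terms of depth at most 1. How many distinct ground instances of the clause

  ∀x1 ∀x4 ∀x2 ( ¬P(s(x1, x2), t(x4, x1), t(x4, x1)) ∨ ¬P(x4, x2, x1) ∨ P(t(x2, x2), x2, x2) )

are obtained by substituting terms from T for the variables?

27

Ground terms of depth ≤ 1:
  Count level by level. With function symbols s/2, t/2, the terms of depth ≤ k are the 1 constant together with each function applied to depth-≤(k−1) tuples, so N_k = 1 + N_{k-1}^2 + N_{k-1}^2.
  N_0 = 1
  N_1 = 1 + 1^2 + 1^2 = 3
  Explicitly: w, s(w, w), t(w, w).
So there are 3 ground terms available for substitution.
The clause has 3 distinct variables (x1, x4, x2), each appearing in the body. In the free term algebra distinct substitutions yield syntactically distinct ground instances.
Number of ground instances = 3^3 = 27.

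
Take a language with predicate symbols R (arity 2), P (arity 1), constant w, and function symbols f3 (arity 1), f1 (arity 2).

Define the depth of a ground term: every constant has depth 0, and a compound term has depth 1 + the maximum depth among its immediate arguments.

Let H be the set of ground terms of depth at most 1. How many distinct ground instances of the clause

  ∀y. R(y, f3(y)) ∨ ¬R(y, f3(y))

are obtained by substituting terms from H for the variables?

3

Ground terms of depth ≤ 1:
  Let N_k = |{terms of depth ≤ k}|. Then N_0 = 1 and N_k = 1 + N_{k-1} + N_{k-1}^2 for k ≥ 1 (one summand per function symbol, arity giving the exponent).
  N_0 = 1
  N_1 = 1 + 1 + 1^2 = 3
So there are 3 ground terms available for substitution.
There is 1 variable to instantiate (y),  occurring in at least one literal, so different choices give different ground instances.
Number of ground instances = 3.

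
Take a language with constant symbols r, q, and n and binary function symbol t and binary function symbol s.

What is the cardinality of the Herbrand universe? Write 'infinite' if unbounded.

The signature has at least one function symbol (t, arity 2) and at least one constant (r).
Iterating t gives infinitely many distinct ground terms: r, t(r, r), t(t(r, r), t(r, r)), ...
So the Herbrand universe is infinite.

infinite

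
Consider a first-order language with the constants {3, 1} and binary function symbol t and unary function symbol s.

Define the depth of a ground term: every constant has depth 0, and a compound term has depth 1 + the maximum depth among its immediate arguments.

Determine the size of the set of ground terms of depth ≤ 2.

If N_k denotes the number of depth-≤k ground terms, the 2 constants give N_0 = 2, and each function symbol of arity r contributes N_{k-1}^r new terms at level k: N_k = 2 + N_{k-1}^2 + N_{k-1}.
N_0 = 2
N_1 = 2 + 2^2 + 2 = 8
N_2 = 2 + 8^2 + 8 = 74

74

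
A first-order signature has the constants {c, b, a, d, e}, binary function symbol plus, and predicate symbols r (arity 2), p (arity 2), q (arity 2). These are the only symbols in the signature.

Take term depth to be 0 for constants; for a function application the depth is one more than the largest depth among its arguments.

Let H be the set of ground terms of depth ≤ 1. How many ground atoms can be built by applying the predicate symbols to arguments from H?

2700

First count ground terms of depth ≤ 1.
Let N_k count ground terms of depth at most k. Each non-constant term of depth ≤ k is some function symbol applied to depth-≤(k−1) arguments, giving N_k = 5 + N_{k-1}^2.
N_0 = 5
N_1 = 5 + 5^2 = 30
So |H| = 30.
A ground atom is a predicate applied to a tuple of terms from H, so the count is the sum over predicates of |H|^arity:
  r: 30^2 = 900;  p: 30^2 = 900;  q: 30^2 = 900
Total ground atoms: 900 + 900 + 900 = 2700.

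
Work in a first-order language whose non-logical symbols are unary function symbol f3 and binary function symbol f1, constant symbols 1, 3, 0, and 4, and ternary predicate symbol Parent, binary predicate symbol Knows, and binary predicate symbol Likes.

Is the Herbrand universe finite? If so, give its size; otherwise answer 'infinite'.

The signature has at least one function symbol (f3, arity 1) and at least one constant (1).
Iterating f3 gives infinitely many distinct ground terms: 1, f3(1), f3(f3(1)), ...
So the Herbrand universe is infinite.

infinite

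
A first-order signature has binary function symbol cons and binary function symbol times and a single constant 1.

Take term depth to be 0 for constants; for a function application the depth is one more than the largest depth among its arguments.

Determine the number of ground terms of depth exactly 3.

Write N_k for the number of ground terms of depth ≤ k. A term of depth ≤ k is either a constant or a function symbol applied to arguments of depth ≤ k−1, so N_k = 1 + N_{k-1}^2 + N_{k-1}^2.
N_0 = 1
N_1 = 1 + 1^2 + 1^2 = 3
N_2 = 1 + 3^2 + 3^2 = 19
N_3 = 1 + 19^2 + 19^2 = 723
Terms of depth exactly 3: N_3 − N_2 = 723 − 19 = 704.

704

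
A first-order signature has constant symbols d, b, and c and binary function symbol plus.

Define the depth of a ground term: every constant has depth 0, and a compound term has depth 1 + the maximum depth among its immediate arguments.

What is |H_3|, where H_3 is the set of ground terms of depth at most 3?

Write N_k for the number of ground terms of depth ≤ k. A term of depth ≤ k is either a constant or a function symbol applied to arguments of depth ≤ k−1, so N_k = 3 + N_{k-1}^2.
N_0 = 3
N_1 = 3 + 3^2 = 12
N_2 = 3 + 12^2 = 147
N_3 = 3 + 147^2 = 21612

21612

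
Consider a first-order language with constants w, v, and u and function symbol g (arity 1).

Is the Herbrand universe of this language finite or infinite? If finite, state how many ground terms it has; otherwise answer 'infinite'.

infinite

The signature has at least one function symbol (g, arity 1) and at least one constant (w).
Iterating g gives infinitely many distinct ground terms: w, g(w), g(g(w)), ...
So the Herbrand universe is infinite.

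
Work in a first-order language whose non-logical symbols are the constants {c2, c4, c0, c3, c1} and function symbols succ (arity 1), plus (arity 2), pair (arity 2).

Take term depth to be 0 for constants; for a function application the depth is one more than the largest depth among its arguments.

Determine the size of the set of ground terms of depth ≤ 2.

Count level by level. With function symbols succ/1, plus/2, pair/2, the terms of depth ≤ k are the 5 constants together with each function applied to depth-≤(k−1) tuples, so N_k = 5 + N_{k-1} + N_{k-1}^2 + N_{k-1}^2.
N_0 = 5
N_1 = 5 + 5 + 5^2 + 5^2 = 60
N_2 = 5 + 60 + 60^2 + 60^2 = 7265

7265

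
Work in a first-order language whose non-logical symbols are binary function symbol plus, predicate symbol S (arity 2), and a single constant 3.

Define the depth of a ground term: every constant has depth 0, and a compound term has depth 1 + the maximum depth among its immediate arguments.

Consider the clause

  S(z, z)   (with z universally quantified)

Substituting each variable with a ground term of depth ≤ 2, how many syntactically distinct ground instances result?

Ground terms of depth ≤ 2:
  Let N_k count ground terms of depth at most k. Each non-constant term of depth ≤ k is some function symbol applied to depth-≤(k−1) arguments, giving N_k = 1 + N_{k-1}^2.
  N_0 = 1
  N_1 = 1 + 1^2 = 2
  N_2 = 1 + 2^2 = 5
  Explicitly: 3, plus(3, 3), plus(3, plus(3, 3)), plus(plus(3, 3), 3), plus(plus(3, 3), plus(3, 3)).
So there are 5 ground terms available for substitution.
There is 1 variable to instantiate (z),  occurring in at least one literal, so different choices give different ground instances.
Number of ground instances = 5.

5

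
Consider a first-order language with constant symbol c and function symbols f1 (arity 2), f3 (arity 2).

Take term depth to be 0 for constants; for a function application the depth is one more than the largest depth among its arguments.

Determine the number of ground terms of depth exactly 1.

2

If N_k denotes the number of depth-≤k ground terms, the 1 constant gives N_0 = 1, and each function symbol of arity r contributes N_{k-1}^r new terms at level k: N_k = 1 + N_{k-1}^2 + N_{k-1}^2.
N_0 = 1
N_1 = 1 + 1^2 + 1^2 = 3
Terms of depth exactly 1: N_1 − N_0 = 3 − 1 = 2.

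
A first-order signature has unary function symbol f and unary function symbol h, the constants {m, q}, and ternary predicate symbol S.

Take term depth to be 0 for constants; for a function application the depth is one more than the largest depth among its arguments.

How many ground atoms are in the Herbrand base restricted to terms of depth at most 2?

2744

First count ground terms of depth ≤ 2.
Write N_k for the number of ground terms of depth ≤ k. A term of depth ≤ k is either a constant or a function symbol applied to arguments of depth ≤ k−1, so N_k = 2 + N_{k-1} + N_{k-1}.
N_0 = 2
N_1 = 2 + 2 + 2 = 6
N_2 = 2 + 6 + 6 = 14
So |H| = 14.
For each predicate symbol, the number of ground atoms is |H| raised to its arity; summing:
  S: 14^3 = 2744
Total ground atoms: 2744.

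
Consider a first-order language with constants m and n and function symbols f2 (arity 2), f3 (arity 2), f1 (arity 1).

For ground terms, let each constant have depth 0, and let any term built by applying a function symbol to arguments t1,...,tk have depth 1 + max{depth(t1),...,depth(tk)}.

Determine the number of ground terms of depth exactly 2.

Let N_k = |{terms of depth ≤ k}|. Then N_0 = 2 and N_k = 2 + N_{k-1}^2 + N_{k-1}^2 + N_{k-1} for k ≥ 1 (one summand per function symbol, arity giving the exponent).
N_0 = 2
N_1 = 2 + 2^2 + 2^2 + 2 = 12
N_2 = 2 + 12^2 + 12^2 + 12 = 302
Terms of depth exactly 2: N_2 − N_1 = 302 − 12 = 290.

290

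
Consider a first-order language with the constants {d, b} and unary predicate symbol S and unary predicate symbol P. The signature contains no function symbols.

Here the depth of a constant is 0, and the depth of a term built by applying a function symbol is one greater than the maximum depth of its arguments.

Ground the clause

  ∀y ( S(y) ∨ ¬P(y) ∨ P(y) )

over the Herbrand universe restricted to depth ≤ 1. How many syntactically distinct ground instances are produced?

Ground terms of depth ≤ 1:
  With no function symbols every ground term is a constant, so there are exactly 2 ground terms at every depth bound.
  N_0 = 2
  N_1 = 2
  Explicitly: d, b.
So there are 2 ground terms available for substitution.
The body mentions the single quantified variable y; since ground terms form a free algebra, no two substitutions collapse to the same formula.
Number of ground instances = 2.

2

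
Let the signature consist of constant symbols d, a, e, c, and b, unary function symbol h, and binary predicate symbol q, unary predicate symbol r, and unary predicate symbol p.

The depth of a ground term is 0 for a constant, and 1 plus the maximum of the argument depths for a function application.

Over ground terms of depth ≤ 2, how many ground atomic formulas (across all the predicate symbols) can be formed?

255

First count ground terms of depth ≤ 2.
If N_k denotes the number of depth-≤k ground terms, the 5 constants give N_0 = 5, and each function symbol of arity r contributes N_{k-1}^r new terms at level k: N_k = 5 + N_{k-1}.
N_0 = 5
N_1 = 5 + 5 = 10
N_2 = 5 + 10 = 15
So |H| = 15.
Each predicate of arity r yields |H|^r ground atoms (one per choice of an r-tuple from H):
  q: 15^2 = 225;  r: 15;  p: 15
Total ground atoms: 225 + 15 + 15 = 255.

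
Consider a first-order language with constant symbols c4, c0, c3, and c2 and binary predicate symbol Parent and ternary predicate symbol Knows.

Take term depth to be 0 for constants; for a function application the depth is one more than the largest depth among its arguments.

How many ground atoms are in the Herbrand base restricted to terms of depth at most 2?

80

First count ground terms of depth ≤ 2.
With no function symbols every ground term is a constant, so there are exactly 4 ground terms at every depth bound.
N_0 = 4
N_1 = 4
N_2 = 4
Explicitly: c4, c0, c3, c2.
So |H| = 4.
Each predicate of arity r yields |H|^r ground atoms (one per choice of an r-tuple from H):
  Parent: 4^2 = 16;  Knows: 4^3 = 64
Total ground atoms: 16 + 64 = 80.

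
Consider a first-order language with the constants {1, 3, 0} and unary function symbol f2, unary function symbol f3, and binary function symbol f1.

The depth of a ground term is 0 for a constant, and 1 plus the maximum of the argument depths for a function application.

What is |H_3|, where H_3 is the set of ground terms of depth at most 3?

Write N_k for the number of ground terms of depth ≤ k. A term of depth ≤ k is either a constant or a function symbol applied to arguments of depth ≤ k−1, so N_k = 3 + N_{k-1} + N_{k-1} + N_{k-1}^2.
N_0 = 3
N_1 = 3 + 3 + 3 + 3^2 = 18
N_2 = 3 + 18 + 18 + 18^2 = 363
N_3 = 3 + 363 + 363 + 363^2 = 132498

132498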